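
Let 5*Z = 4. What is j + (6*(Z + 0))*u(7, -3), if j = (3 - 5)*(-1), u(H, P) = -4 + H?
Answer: 82/5 ≈ 16.400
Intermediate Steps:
Z = 4/5 (Z = (1/5)*4 = 4/5 ≈ 0.80000)
j = 2 (j = -2*(-1) = 2)
j + (6*(Z + 0))*u(7, -3) = 2 + (6*(4/5 + 0))*(-4 + 7) = 2 + (6*(4/5))*3 = 2 + (24/5)*3 = 2 + 72/5 = 82/5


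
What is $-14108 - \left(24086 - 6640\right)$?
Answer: $-31554$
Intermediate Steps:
$-14108 - \left(24086 - 6640\right) = -14108 - 17446 = -31554$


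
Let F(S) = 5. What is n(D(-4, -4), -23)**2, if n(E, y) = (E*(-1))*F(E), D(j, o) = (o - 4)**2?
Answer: 102400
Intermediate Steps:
D(j, o) = (-4 + o)**2
n(E, y) = -5*E (n(E, y) = (E*(-1))*5 = -E*5 = -5*E)
n(D(-4, -4), -23)**2 = (-5*(-4 - 4)**2)**2 = (-5*(-8)**2)**2 = (-5*64)**2 = (-320)**2 = 102400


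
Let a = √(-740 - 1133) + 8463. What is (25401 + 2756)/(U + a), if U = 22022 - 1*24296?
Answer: 174263673/38305594 - 28157*I*√1873/38305594 ≈ 4.5493 - 0.031812*I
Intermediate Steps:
U = -2274 (U = 22022 - 24296 = -2274)
a = 8463 + I*√1873 (a = √(-1873) + 8463 = I*√1873 + 8463 = 8463 + I*√1873 ≈ 8463.0 + 43.278*I)
(25401 + 2756)/(U + a) = (25401 + 2756)/(-2274 + (8463 + I*√1873)) = 28157/(6189 + I*√1873)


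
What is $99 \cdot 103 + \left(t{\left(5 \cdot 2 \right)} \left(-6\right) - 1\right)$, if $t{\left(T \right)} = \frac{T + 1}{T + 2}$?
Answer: $\frac{20381}{2} \approx 10191.0$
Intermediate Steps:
$t{\left(T \right)} = \frac{1 + T}{2 + T}$
$99 \cdot 103 + \left(t{\left(5 \cdot 2 \right)} \left(-6\right) - 1\right) = 99 \cdot 103 + \left(\frac{1 + 5 \cdot 2}{2 + 5 \cdot 2} \left(-6\right) - 1\right) = 10197 + \left(\frac{1 + 10}{2 + 10} \left(-6\right) - 1\right) = 10197 + \left(\frac{1}{12} \cdot 11 \left(-6\right) - 1\right) = 10197 + \left(\frac{11}{12} \left(-6\right) - 1\right) = 10197 - \frac{13}{2} = \frac{20381}{2}$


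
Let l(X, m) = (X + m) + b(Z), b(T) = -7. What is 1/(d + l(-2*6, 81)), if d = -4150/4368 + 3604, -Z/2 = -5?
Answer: 2184/8004469 ≈ 0.00027285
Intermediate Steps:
Z = 10 (Z = -2*(-5) = 10)
l(X, m) = -7 + X + m (l(X, m) = (X + m) - 7 = -7 + X + m)
d = 7869061/2184 (d = -4150*1/4368 + 3604 = -2075/2184 + 3604 = 7869061/2184 ≈ 3603.1)
1/(d + l(-2*6, 81)) = 1/(7869061/2184 + (-7 - 2*6 + 81)) = 1/(7869061/2184 + (-7 - 12 + 81)) = 1/(7869061/2184 + 62) = 1/(8004469/2184) = 2184/8004469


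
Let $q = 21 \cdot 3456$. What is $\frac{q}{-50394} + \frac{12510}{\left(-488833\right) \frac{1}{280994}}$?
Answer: $- \frac{29530371185028}{4105708367} \approx -7192.5$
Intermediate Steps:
$q = 72576$
$\frac{q}{-50394} + \frac{12510}{\left(-488833\right) \frac{1}{280994}} = \frac{72576}{-50394} + \frac{12510}{\left(-488833\right) \frac{1}{280994}} = 72576 \left(- \frac{1}{50394}\right) + \frac{12510}{\left(-488833\right) \frac{1}{280994}} = - \frac{12096}{8399} + \frac{12510}{- \frac{488833}{280994}} = - \frac{12096}{8399} + 12510 \left(- \frac{280994}{488833}\right) = - \frac{12096}{8399} - \frac{3515234940}{488833} = - \frac{29530371185028}{4105708367}$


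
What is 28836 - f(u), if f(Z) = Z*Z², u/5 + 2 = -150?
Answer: 439004836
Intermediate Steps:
u = -760 (u = -10 + 5*(-150) = -10 - 750 = -760)
f(Z) = Z³
28836 - f(u) = 28836 - 1*(-760)³ = 28836 - 1*(-438976000) = 28836 + 438976000 = 439004836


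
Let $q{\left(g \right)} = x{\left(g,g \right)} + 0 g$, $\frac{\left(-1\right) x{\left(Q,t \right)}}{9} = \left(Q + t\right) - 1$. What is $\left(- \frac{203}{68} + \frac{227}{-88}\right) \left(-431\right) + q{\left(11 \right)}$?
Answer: $\frac{3305331}{1496} \approx 2209.4$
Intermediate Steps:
$x{\left(Q,t \right)} = 9 - 9 Q - 9 t$ ($x{\left(Q,t \right)} = - 9 \left(\left(Q + t\right) - 1\right) = - 9 \left(-1 + Q + t\right) = 9 - 9 Q - 9 t$)
$q{\left(g \right)} = 9 - 18 g$ ($q{\left(g \right)} = \left(9 - 9 g - 9 g\right) + 0 g = \left(9 - 18 g\right) + 0 = 9 - 18 g$)
$\left(- \frac{203}{68} + \frac{227}{-88}\right) \left(-431\right) + q{\left(11 \right)} = \left(- \frac{203}{68} + \frac{227}{-88}\right) \left(-431\right) + \left(9 - 198\right) = \left(\left(-203\right) \frac{1}{68} + 227 \left(- \frac{1}{88}\right)\right) \left(-431\right) + \left(9 - 198\right) = \left(- \frac{203}{68} - \frac{227}{88}\right) \left(-431\right) - 189 = \left(- \frac{8325}{1496}\right) \left(-431\right) - 189 = \frac{3588075}{1496} - 189 = \frac{3305331}{1496}$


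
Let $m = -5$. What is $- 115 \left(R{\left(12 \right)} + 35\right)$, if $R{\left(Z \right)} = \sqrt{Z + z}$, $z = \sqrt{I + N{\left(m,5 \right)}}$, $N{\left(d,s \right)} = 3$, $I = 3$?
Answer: $-4025 - 115 \sqrt{12 + \sqrt{6}} \approx -4462.1$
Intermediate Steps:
$z = \sqrt{6}$ ($z = \sqrt{3 + 3} = \sqrt{6} \approx 2.4495$)
$R{\left(Z \right)} = \sqrt{Z + \sqrt{6}}$
$- 115 \left(R{\left(12 \right)} + 35\right) = - 115 \left(\sqrt{12 + \sqrt{6}} + 35\right) = - 115 \left(35 + \sqrt{12 + \sqrt{6}}\right) = -4025 - 115 \sqrt{12 + \sqrt{6}}$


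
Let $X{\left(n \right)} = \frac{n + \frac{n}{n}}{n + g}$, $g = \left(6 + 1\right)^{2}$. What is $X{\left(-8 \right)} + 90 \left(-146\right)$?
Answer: $- \frac{538747}{41} \approx -13140.0$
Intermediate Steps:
$g = 49$ ($g = 7^{2} = 49$)
$X{\left(n \right)} = \frac{1 + n}{49 + n}$ ($X{\left(n \right)} = \frac{n + \frac{n}{n}}{n + 49} = \frac{n + 1}{49 + n} = \frac{1 + n}{49 + n}$)
$X{\left(-8 \right)} + 90 \left(-146\right) = \frac{1 - 8}{49 - 8} + 90 \left(-146\right) = \frac{1}{41} \left(-7\right) - 13140 = - \frac{7}{41} - 13140 = - \frac{538747}{41}$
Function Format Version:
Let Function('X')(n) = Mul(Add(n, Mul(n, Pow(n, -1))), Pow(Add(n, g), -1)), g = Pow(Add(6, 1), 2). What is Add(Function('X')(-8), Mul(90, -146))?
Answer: Rational(-538747, 41) ≈ -13140.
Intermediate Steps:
g = 49 (g = Pow(7, 2) = 49)
Function('X')(n) = Mul(Pow(Add(49, n), -1), Add(1, n)) (Function('X')(n) = Mul(Add(n, Mul(n, Pow(n, -1))), Pow(Add(n, 49), -1)) = Mul(Add(n, 1), Pow(Add(49, n), -1)) = Mul(Add(1, n), Pow(Add(49, n), -1)) = Mul(Pow(Add(49, n), -1), Add(1, n)))
Add(Function('X')(-8), Mul(90, -146)) = Add(Mul(Pow(Add(49, -8), -1), Add(1, -8)), Mul(90, -146)) = Add(Mul(Pow(41, -1), -7), -13140) = Add(Mul(Rational(1, 41), -7), -13140) = Add(Rational(-7, 41), -13140) = Rational(-538747, 41)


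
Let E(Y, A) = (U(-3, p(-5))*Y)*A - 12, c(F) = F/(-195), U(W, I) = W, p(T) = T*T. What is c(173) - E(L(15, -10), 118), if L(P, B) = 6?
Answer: 416347/195 ≈ 2135.1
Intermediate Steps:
p(T) = T**2
c(F) = -F/195 (c(F) = F*(-1/195) = -F/195)
E(Y, A) = -12 - 3*A*Y (E(Y, A) = (-3*Y)*A - 12 = -3*A*Y - 12 = -12 - 3*A*Y)
c(173) - E(L(15, -10), 118) = -1/195*173 - (-12 - 3*118*6) = -173/195 - (-12 - 2124) = -173/195 - 1*(-2136) = -173/195 + 2136 = 416347/195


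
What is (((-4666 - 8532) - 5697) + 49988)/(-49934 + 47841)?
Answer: -31093/2093 ≈ -14.856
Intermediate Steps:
(((-4666 - 8532) - 5697) + 49988)/(-49934 + 47841) = ((-13198 - 5697) + 49988)/(-2093) = (-18895 + 49988)*(-1/2093) = 31093*(-1/2093) = -31093/2093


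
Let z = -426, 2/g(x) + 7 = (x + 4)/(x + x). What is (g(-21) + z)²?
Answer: 13944303396/76729 ≈ 1.8173e+5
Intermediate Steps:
g(x) = 2/(-7 + (4 + x)/(2*x)) (g(x) = 2/(-7 + (x + 4)/(x + x)) = 2/(-7 + (4 + x)/((2*x))) = 2/(-7 + (4 + x)*(1/(2*x))) = 2/(-7 + (4 + x)/(2*x)))
(g(-21) + z)² = (-4*(-21)/(-4 + 13*(-21)) - 426)² = (-4*(-21)/(-4 - 273) - 426)² = (-4*(-21)/(-277) - 426)² = (-4*(-21)*(-1/277) - 426)² = (-84/277 - 426)² = (-118086/277)² = 13944303396/76729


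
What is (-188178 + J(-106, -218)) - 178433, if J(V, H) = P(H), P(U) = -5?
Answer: -366616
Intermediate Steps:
J(V, H) = -5
(-188178 + J(-106, -218)) - 178433 = (-188178 - 5) - 178433 = -188183 - 178433 = -366616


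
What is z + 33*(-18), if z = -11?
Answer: -605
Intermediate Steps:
z + 33*(-18) = -11 + 33*(-18) = -11 - 594 = -605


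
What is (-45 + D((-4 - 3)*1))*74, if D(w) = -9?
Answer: -3996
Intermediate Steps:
(-45 + D((-4 - 3)*1))*74 = (-45 - 9)*74 = -54*74 = -3996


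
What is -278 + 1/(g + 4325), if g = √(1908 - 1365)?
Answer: -5200008471/18705082 - √543/18705082 ≈ -278.00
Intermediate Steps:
g = √543 ≈ 23.302
-278 + 1/(g + 4325) = -278 + 1/(√543 + 4325) = -278 + 1/(4325 + √543)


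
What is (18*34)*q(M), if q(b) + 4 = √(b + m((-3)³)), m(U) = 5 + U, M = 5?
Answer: -2448 + 612*I*√17 ≈ -2448.0 + 2523.3*I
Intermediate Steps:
q(b) = -4 + √(-22 + b) (q(b) = -4 + √(b + (5 + (-3)³)) = -4 + √(b + (5 - 27)) = -4 + √(b - 22) = -4 + √(-22 + b))
(18*34)*q(M) = (18*34)*(-4 + √(-22 + 5)) = 612*(-4 + √(-17)) = 612*(-4 + I*√17) = -2448 + 612*I*√17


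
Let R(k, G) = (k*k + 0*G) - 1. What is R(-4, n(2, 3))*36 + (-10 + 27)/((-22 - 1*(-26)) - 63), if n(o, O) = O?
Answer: 31843/59 ≈ 539.71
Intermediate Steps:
R(k, G) = -1 + k² (R(k, G) = (k² + 0) - 1 = k² - 1 = -1 + k²)
R(-4, n(2, 3))*36 + (-10 + 27)/((-22 - 1*(-26)) - 63) = (-1 + (-4)²)*36 + (-10 + 27)/((-22 - 1*(-26)) - 63) = (-1 + 16)*36 + 17/((-22 + 26) - 63) = 15*36 + 17/(4 - 63) = 540 + 17/(-59) = 540 + 17*(-1/59) = 540 - 17/59 = 31843/59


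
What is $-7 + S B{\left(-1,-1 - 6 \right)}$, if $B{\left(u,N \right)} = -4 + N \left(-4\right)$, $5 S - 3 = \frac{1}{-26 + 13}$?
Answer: $\frac{457}{65} \approx 7.0308$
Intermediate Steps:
$S = \frac{38}{65}$ ($S = \frac{3}{5} + \frac{1}{5 \left(-26 + 13\right)} = \frac{3}{5} + \frac{1}{5 \left(-13\right)} = \frac{3}{5} + \frac{1}{5} \left(- \frac{1}{13}\right) = \frac{3}{5} - \frac{1}{65} = \frac{38}{65} \approx 0.58462$)
$B{\left(u,N \right)} = -4 - 4 N$
$-7 + S B{\left(-1,-1 - 6 \right)} = -7 + \frac{38 \left(-4 - 4 \left(-1 - 6\right)\right)}{65} = -7 + \frac{38 \left(-4 - -28\right)}{65} = -7 + \frac{38 \left(-4 + 28\right)}{65} = -7 + \frac{38}{65} \cdot 24 = -7 + \frac{912}{65} = \frac{457}{65}$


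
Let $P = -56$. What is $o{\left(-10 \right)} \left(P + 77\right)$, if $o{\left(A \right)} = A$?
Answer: $-210$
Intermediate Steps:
$o{\left(-10 \right)} \left(P + 77\right) = - 10 \left(-56 + 77\right) = \left(-10\right) 21 = -210$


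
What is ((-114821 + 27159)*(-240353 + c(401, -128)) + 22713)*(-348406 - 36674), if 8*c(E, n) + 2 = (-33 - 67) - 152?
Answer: -8114648617440900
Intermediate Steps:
c(E, n) = -127/4 (c(E, n) = -¼ + ((-33 - 67) - 152)/8 = -¼ + (-100 - 152)/8 = -¼ + (⅛)*(-252) = -¼ - 63/2 = -127/4)
((-114821 + 27159)*(-240353 + c(401, -128)) + 22713)*(-348406 - 36674) = ((-114821 + 27159)*(-240353 - 127/4) + 22713)*(-348406 - 36674) = (-87662*(-961539/4) + 22713)*(-385080) = (42145215909/2 + 22713)*(-385080) = (42145261335/2)*(-385080) = -8114648617440900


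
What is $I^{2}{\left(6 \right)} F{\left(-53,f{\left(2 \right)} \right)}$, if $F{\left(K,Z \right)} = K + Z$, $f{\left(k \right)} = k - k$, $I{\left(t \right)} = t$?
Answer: $-1908$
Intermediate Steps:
$f{\left(k \right)} = 0$
$I^{2}{\left(6 \right)} F{\left(-53,f{\left(2 \right)} \right)} = 6^{2} \left(-53 + 0\right) = 36 \left(-53\right) = -1908$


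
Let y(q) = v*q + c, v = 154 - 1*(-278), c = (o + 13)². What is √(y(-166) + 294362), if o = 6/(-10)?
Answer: √5570094/5 ≈ 472.02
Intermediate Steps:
o = -⅗ (o = 6*(-⅒) = -⅗ ≈ -0.60000)
c = 3844/25 (c = (-⅗ + 13)² = (62/5)² = 3844/25 ≈ 153.76)
v = 432 (v = 154 + 278 = 432)
y(q) = 3844/25 + 432*q (y(q) = 432*q + 3844/25 = 3844/25 + 432*q)
√(y(-166) + 294362) = √((3844/25 + 432*(-166)) + 294362) = √((3844/25 - 71712) + 294362) = √(-1788956/25 + 294362) = √(5570094/25) = √5570094/5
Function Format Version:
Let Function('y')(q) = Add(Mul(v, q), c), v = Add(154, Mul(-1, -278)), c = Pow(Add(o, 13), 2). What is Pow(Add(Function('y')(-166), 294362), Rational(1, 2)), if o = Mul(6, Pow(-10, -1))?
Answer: Mul(Rational(1, 5), Pow(5570094, Rational(1, 2))) ≈ 472.02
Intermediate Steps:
o = Rational(-3, 5) (o = Mul(6, Rational(-1, 10)) = Rational(-3, 5) ≈ -0.60000)
c = Rational(3844, 25) (c = Pow(Add(Rational(-3, 5), 13), 2) = Pow(Rational(62, 5), 2) = Rational(3844, 25) ≈ 153.76)
v = 432 (v = Add(154, 278) = 432)
Function('y')(q) = Add(Rational(3844, 25), Mul(432, q)) (Function('y')(q) = Add(Mul(432, q), Rational(3844, 25)) = Add(Rational(3844, 25), Mul(432, q)))
Pow(Add(Function('y')(-166), 294362), Rational(1, 2)) = Pow(Add(Add(Rational(3844, 25), Mul(432, -166)), 294362), Rational(1, 2)) = Pow(Add(Add(Rational(3844, 25), -71712), 294362), Rational(1, 2)) = Pow(Add(Rational(-1788956, 25), 294362), Rational(1, 2)) = Pow(Rational(5570094, 25), Rational(1, 2)) = Mul(Rational(1, 5), Pow(5570094, Rational(1, 2)))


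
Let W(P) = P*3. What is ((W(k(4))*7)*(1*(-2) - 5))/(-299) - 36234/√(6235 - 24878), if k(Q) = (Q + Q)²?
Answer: 9408/299 + 36234*I*√18643/18643 ≈ 31.465 + 265.37*I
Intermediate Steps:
k(Q) = 4*Q² (k(Q) = (2*Q)² = 4*Q²)
W(P) = 3*P
((W(k(4))*7)*(1*(-2) - 5))/(-299) - 36234/√(6235 - 24878) = (((3*(4*4²))*7)*(1*(-2) - 5))/(-299) - 36234/√(6235 - 24878) = (((3*(4*16))*7)*(-2 - 5))*(-1/299) - 36234*(-I*√18643/18643) = (((3*64)*7)*(-7))*(-1/299) - 36234*(-I*√18643/18643) = ((192*7)*(-7))*(-1/299) - (-36234)*I*√18643/18643 = (1344*(-7))*(-1/299) + 36234*I*√18643/18643 = -9408*(-1/299) + 36234*I*√18643/18643 = 9408/299 + 36234*I*√18643/18643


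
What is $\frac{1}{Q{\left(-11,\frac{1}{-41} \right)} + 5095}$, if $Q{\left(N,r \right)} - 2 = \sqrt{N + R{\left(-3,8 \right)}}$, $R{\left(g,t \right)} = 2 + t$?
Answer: $\frac{5097}{25979410} - \frac{i}{25979410} \approx 0.00019619 - 3.8492 \cdot 10^{-8} i$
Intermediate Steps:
$Q{\left(N,r \right)} = 2 + \sqrt{10 + N}$ ($Q{\left(N,r \right)} = 2 + \sqrt{N + \left(2 + 8\right)} = 2 + \sqrt{N + 10} = 2 + \sqrt{10 + N}$)
$\frac{1}{Q{\left(-11,\frac{1}{-41} \right)} + 5095} = \frac{1}{\left(2 + \sqrt{10 - 11}\right) + 5095} = \frac{1}{\left(2 + \sqrt{-1}\right) + 5095} = \frac{1}{\left(2 + i\right) + 5095} = \frac{1}{5097 + i} = \frac{5097 - i}{25979410}$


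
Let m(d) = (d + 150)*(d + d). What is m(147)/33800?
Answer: 43659/16900 ≈ 2.5834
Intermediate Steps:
m(d) = 2*d*(150 + d) (m(d) = (150 + d)*(2*d) = 2*d*(150 + d))
m(147)/33800 = (2*147*(150 + 147))/33800 = (2*147*297)*(1/33800) = 87318*(1/33800) = 43659/16900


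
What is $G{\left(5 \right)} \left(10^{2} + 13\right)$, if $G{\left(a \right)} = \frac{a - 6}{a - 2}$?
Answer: $- \frac{113}{3} \approx -37.667$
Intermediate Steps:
$G{\left(a \right)} = \frac{-6 + a}{-2 + a}$
$G{\left(5 \right)} \left(10^{2} + 13\right) = \frac{-6 + 5}{-2 + 5} \left(10^{2} + 13\right) = \frac{1}{3} \left(-1\right) \left(100 + 13\right) = \frac{1}{3} \left(-1\right) 113 = \left(- \frac{1}{3}\right) 113 = - \frac{113}{3}$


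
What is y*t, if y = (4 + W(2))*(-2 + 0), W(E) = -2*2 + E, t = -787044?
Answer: 3148176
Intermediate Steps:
W(E) = -4 + E
y = -4 (y = (4 + (-4 + 2))*(-2 + 0) = (4 - 2)*(-2) = 2*(-2) = -4)
y*t = -4*(-787044) = 3148176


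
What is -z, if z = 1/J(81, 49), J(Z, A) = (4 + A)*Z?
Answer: -1/4293 ≈ -0.00023294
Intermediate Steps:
J(Z, A) = Z*(4 + A)
z = 1/4293 (z = 1/(81*(4 + 49)) = 1/(81*53) = 1/4293 ≈ 0.00023294)
-z = -1*1/4293 = -1/4293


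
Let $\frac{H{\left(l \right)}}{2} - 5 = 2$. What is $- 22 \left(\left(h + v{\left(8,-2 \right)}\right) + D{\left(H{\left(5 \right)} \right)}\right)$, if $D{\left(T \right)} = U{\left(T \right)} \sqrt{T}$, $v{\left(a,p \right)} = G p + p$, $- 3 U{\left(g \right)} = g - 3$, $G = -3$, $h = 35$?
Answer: $-858 + \frac{242 \sqrt{14}}{3} \approx -556.17$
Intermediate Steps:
$H{\left(l \right)} = 14$ ($H{\left(l \right)} = 10 + 2 \cdot 2 = 10 + 4 = 14$)
$U{\left(g \right)} = 1 - \frac{g}{3}$ ($U{\left(g \right)} = - \frac{g - 3}{3} = - \frac{-3 + g}{3} = 1 - \frac{g}{3}$)
$v{\left(a,p \right)} = - 2 p$ ($v{\left(a,p \right)} = - 3 p + p = - 2 p$)
$D{\left(T \right)} = \sqrt{T} \left(1 - \frac{T}{3}\right)$ ($D{\left(T \right)} = \left(1 - \frac{T}{3}\right) \sqrt{T} = \sqrt{T} \left(1 - \frac{T}{3}\right)$)
$- 22 \left(\left(h + v{\left(8,-2 \right)}\right) + D{\left(H{\left(5 \right)} \right)}\right) = - 22 \left(\left(35 - -4\right) + \frac{\sqrt{14} \left(3 - 14\right)}{3}\right) = - 22 \left(\left(35 + 4\right) + \frac{\sqrt{14} \left(3 - 14\right)}{3}\right) = - 22 \left(39 + \frac{1}{3} \sqrt{14} \left(-11\right)\right) = - 22 \left(39 - \frac{11 \sqrt{14}}{3}\right) = -858 + \frac{242 \sqrt{14}}{3}$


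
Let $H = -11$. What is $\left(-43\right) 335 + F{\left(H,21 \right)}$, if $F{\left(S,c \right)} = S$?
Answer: $-14416$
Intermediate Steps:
$\left(-43\right) 335 + F{\left(H,21 \right)} = \left(-43\right) 335 - 11 = -14405 - 11 = -14416$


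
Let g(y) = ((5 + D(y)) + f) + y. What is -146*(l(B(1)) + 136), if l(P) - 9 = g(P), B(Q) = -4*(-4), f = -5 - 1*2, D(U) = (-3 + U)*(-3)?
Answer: -17520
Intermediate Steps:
D(U) = 9 - 3*U
f = -7 (f = -5 - 2 = -7)
B(Q) = 16
g(y) = 7 - 2*y (g(y) = ((5 + (9 - 3*y)) - 7) + y = ((14 - 3*y) - 7) + y = (7 - 3*y) + y = 7 - 2*y)
l(P) = 16 - 2*P (l(P) = 9 + (7 - 2*P) = 16 - 2*P)
-146*(l(B(1)) + 136) = -146*((16 - 2*16) + 136) = -146*((16 - 32) + 136) = -146*(-16 + 136) = -146*120 = -17520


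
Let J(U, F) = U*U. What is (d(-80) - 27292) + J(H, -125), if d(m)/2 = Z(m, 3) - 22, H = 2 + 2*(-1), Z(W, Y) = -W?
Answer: -27176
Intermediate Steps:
H = 0 (H = 2 - 2 = 0)
J(U, F) = U²
d(m) = -44 - 2*m (d(m) = 2*(-m - 22) = 2*(-22 - m) = -44 - 2*m)
(d(-80) - 27292) + J(H, -125) = ((-44 - 2*(-80)) - 27292) + 0² = ((-44 + 160) - 27292) + 0 = (116 - 27292) + 0 = -27176 + 0 = -27176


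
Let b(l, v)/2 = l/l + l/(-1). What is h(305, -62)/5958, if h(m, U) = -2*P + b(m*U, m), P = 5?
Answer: 6302/993 ≈ 6.3464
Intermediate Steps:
b(l, v) = 2 - 2*l (b(l, v) = 2*(l/l + l/(-1)) = 2*(1 + l*(-1)) = 2*(1 - l) = 2 - 2*l)
h(m, U) = -8 - 2*U*m (h(m, U) = -2*5 + (2 - 2*m*U) = -10 + (2 - 2*U*m) = -8 - 2*U*m)
h(305, -62)/5958 = (-8 - 2*(-62)*305)/5958 = (-8 + 37820)*(1/5958) = 37812*(1/5958) = 6302/993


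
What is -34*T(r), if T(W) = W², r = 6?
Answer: -1224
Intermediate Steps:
-34*T(r) = -34*6² = -34*36 = -1224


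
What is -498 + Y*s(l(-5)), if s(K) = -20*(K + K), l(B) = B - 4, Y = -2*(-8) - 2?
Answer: 4542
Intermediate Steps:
Y = 14 (Y = 16 - 2 = 14)
l(B) = -4 + B
s(K) = -40*K
-498 + Y*s(l(-5)) = -498 + 14*(-40*(-4 - 5)) = -498 + 14*(-40*(-9)) = -498 + 14*360 = -498 + 5040 = 4542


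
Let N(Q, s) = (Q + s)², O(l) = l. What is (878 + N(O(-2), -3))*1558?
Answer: 1406874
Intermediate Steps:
(878 + N(O(-2), -3))*1558 = (878 + (-2 - 3)²)*1558 = (878 + (-5)²)*1558 = (878 + 25)*1558 = 903*1558 = 1406874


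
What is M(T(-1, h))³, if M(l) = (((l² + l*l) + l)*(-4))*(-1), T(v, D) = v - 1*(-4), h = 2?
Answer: 592704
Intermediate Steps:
T(v, D) = 4 + v (T(v, D) = v + 4 = 4 + v)
M(l) = 4*l + 8*l² (M(l) = (((l² + l²) + l)*(-4))*(-1) = ((2*l² + l)*(-4))*(-1) = ((l + 2*l²)*(-4))*(-1) = (-8*l² - 4*l)*(-1) = 4*l + 8*l²)
M(T(-1, h))³ = (4*(4 - 1)*(1 + 2*(4 - 1)))³ = (4*3*(1 + 2*3))³ = (4*3*(1 + 6))³ = (4*3*7)³ = 84³ = 592704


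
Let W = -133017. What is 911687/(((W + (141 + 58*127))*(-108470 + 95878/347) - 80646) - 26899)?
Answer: 316355389/4712011220005 ≈ 6.7138e-5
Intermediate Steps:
911687/(((W + (141 + 58*127))*(-108470 + 95878/347) - 80646) - 26899) = 911687/(((-133017 + (141 + 58*127))*(-108470 + 95878/347) - 80646) - 26899) = 911687/(((-133017 + (141 + 7366))*(-108470 + 95878*(1/347)) - 80646) - 26899) = 911687/(((-133017 + 7507)*(-108470 + 95878/347) - 80646) - 26899) = 911687/((-125510*(-37543212/347) - 80646) - 26899) = 911687/((4712048538120/347 - 80646) - 26899) = 911687/(4712020553958/347 - 26899) = 911687/(4712011220005/347) = 911687*(347/4712011220005) = 316355389/4712011220005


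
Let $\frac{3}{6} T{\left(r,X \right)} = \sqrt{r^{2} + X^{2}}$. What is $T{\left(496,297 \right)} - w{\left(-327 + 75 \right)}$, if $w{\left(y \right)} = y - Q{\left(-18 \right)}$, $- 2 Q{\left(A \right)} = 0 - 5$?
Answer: $\frac{509}{2} + 10 \sqrt{13369} \approx 1410.7$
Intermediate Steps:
$Q{\left(A \right)} = \frac{5}{2}$ ($Q{\left(A \right)} = - \frac{0 - 5}{2} = \left(- \frac{1}{2}\right) \left(-5\right) = \frac{5}{2}$)
$w{\left(y \right)} = - \frac{5}{2} + y$ ($w{\left(y \right)} = y - \frac{5}{2} = - \frac{5}{2} + y$)
$T{\left(r,X \right)} = 2 \sqrt{X^{2} + r^{2}}$ ($T{\left(r,X \right)} = 2 \sqrt{r^{2} + X^{2}} = 2 \sqrt{X^{2} + r^{2}}$)
$T{\left(496,297 \right)} - w{\left(-327 + 75 \right)} = 2 \sqrt{297^{2} + 496^{2}} - \left(- \frac{5}{2} + \left(-327 + 75\right)\right) = 2 \sqrt{88209 + 246016} - \left(- \frac{5}{2} - 252\right) = 2 \sqrt{334225} - - \frac{509}{2} = 2 \cdot 5 \sqrt{13369} + \frac{509}{2} = 10 \sqrt{13369} + \frac{509}{2} = \frac{509}{2} + 10 \sqrt{13369}$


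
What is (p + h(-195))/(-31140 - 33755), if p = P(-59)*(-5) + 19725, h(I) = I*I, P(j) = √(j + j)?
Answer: -11550/12979 + I*√118/12979 ≈ -0.8899 + 0.00083695*I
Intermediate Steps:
P(j) = √2*√j (P(j) = √(2*j) = √2*√j)
h(I) = I²
p = 19725 - 5*I*√118 (p = (√2*√(-59))*(-5) + 19725 = (√2*(I*√59))*(-5) + 19725 = (I*√118)*(-5) + 19725 = -5*I*√118 + 19725 = 19725 - 5*I*√118 ≈ 19725.0 - 54.314*I)
(p + h(-195))/(-31140 - 33755) = ((19725 - 5*I*√118) + (-195)²)/(-31140 - 33755) = ((19725 - 5*I*√118) + 38025)/(-64895) = (57750 - 5*I*√118)*(-1/64895) = -11550/12979 + I*√118/12979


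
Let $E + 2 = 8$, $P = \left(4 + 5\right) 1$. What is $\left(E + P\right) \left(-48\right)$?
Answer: $-720$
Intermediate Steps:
$P = 9$ ($P = 9 \cdot 1 = 9$)
$E = 6$ ($E = -2 + 8 = 6$)
$\left(E + P\right) \left(-48\right) = \left(6 + 9\right) \left(-48\right) = 15 \left(-48\right) = -720$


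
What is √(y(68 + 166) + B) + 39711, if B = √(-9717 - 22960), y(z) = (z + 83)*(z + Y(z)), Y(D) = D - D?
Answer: 39711 + √(74178 + I*√32677) ≈ 39983.0 + 0.33186*I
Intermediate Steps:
Y(D) = 0
y(z) = z*(83 + z) (y(z) = (z + 83)*(z + 0) = (83 + z)*z = z*(83 + z))
B = I*√32677 (B = √(-32677) = I*√32677 ≈ 180.77*I)
√(y(68 + 166) + B) + 39711 = √((68 + 166)*(83 + (68 + 166)) + I*√32677) + 39711 = √(234*(83 + 234) + I*√32677) + 39711 = √(234*317 + I*√32677) + 39711 = √(74178 + I*√32677) + 39711 = 39711 + √(74178 + I*√32677)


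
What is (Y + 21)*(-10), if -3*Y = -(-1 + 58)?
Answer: -400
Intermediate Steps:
Y = 19 (Y = -(-1)*(-1 + 58)/3 = -(-1)*57/3 = -1/3*(-57) = 19)
(Y + 21)*(-10) = (19 + 21)*(-10) = 40*(-10) = -400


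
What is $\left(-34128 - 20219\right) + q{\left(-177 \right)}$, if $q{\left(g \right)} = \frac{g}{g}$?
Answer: $-54346$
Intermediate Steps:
$q{\left(g \right)} = 1$
$\left(-34128 - 20219\right) + q{\left(-177 \right)} = \left(-34128 - 20219\right) + 1 = -54347 + 1 = -54346$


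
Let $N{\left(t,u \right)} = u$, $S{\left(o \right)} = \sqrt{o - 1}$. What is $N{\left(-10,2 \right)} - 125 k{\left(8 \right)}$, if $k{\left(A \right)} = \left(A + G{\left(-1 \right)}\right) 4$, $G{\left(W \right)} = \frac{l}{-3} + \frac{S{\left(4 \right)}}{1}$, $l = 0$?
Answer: $-3998 - 500 \sqrt{3} \approx -4864.0$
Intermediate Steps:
$S{\left(o \right)} = \sqrt{-1 + o}$
$G{\left(W \right)} = \sqrt{3}$ ($G{\left(W \right)} = \frac{0}{-3} + \frac{\sqrt{-1 + 4}}{1} = 0 \left(- \frac{1}{3}\right) + \sqrt{3} \cdot 1 = 0 + \sqrt{3} = \sqrt{3}$)
$k{\left(A \right)} = 4 A + 4 \sqrt{3}$ ($k{\left(A \right)} = \left(A + \sqrt{3}\right) 4 = 4 A + 4 \sqrt{3}$)
$N{\left(-10,2 \right)} - 125 k{\left(8 \right)} = 2 - 125 \left(4 \cdot 8 + 4 \sqrt{3}\right) = 2 - 125 \left(32 + 4 \sqrt{3}\right) = 2 - \left(4000 + 500 \sqrt{3}\right) = -3998 - 500 \sqrt{3}$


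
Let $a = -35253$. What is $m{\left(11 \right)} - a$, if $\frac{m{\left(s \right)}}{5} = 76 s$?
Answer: $39433$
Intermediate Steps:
$m{\left(s \right)} = 380 s$ ($m{\left(s \right)} = 5 \cdot 76 s = 380 s$)
$m{\left(11 \right)} - a = 380 \cdot 11 - -35253 = 4180 + 35253 = 39433$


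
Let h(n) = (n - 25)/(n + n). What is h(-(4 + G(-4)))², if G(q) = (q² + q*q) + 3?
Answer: 1024/1521 ≈ 0.67324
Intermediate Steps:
G(q) = 3 + 2*q² (G(q) = (q² + q²) + 3 = 2*q² + 3 = 3 + 2*q²)
h(n) = (-25 + n)/(2*n) (h(n) = (-25 + n)/((2*n)) = (-25 + n)*(1/(2*n)) = (-25 + n)/(2*n))
h(-(4 + G(-4)))² = ((-25 - (4 + (3 + 2*(-4)²)))/(2*((-(4 + (3 + 2*(-4)²))))))² = ((-25 - (4 + (3 + 2*16)))/(2*((-(4 + (3 + 2*16))))))² = ((-25 - (4 + (3 + 32)))/(2*((-(4 + (3 + 32))))))² = ((-25 - (4 + 35))/(2*((-(4 + 35)))))² = ((-25 - 1*39)/(2*((-1*39))))² = ((½)*(-25 - 39)/(-39))² = ((½)*(-1/39)*(-64))² = (32/39)² = 1024/1521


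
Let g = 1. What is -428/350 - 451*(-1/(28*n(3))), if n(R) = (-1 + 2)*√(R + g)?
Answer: 9563/1400 ≈ 6.8307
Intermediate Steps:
n(R) = √(1 + R) (n(R) = (-1 + 2)*√(R + 1) = 1*√(1 + R) = √(1 + R))
-428/350 - 451*(-1/(28*n(3))) = -428/350 - 451*(-1/(28*√(1 + 3))) = -428*1/350 - 451/(-7*√4*4) = -214/175 - 451/(-7*2*4) = -214/175 - 451/((-14*4)) = -214/175 - 451/(-56) = -214/175 - 451*(-1/56) = -214/175 + 451/56 = 9563/1400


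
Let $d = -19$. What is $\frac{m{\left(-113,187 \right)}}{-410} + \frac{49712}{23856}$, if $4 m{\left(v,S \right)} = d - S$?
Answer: $\frac{2701313}{1222620} \approx 2.2094$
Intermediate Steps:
$m{\left(v,S \right)} = - \frac{19}{4} - \frac{S}{4}$ ($m{\left(v,S \right)} = \frac{-19 - S}{4} = - \frac{19}{4} - \frac{S}{4}$)
$\frac{m{\left(-113,187 \right)}}{-410} + \frac{49712}{23856} = \frac{- \frac{19}{4} - \frac{187}{4}}{-410} + \frac{49712}{23856} = \left(- \frac{19}{4} - \frac{187}{4}\right) \left(- \frac{1}{410}\right) + 49712 \cdot \frac{1}{23856} = \left(- \frac{103}{2}\right) \left(- \frac{1}{410}\right) + \frac{3107}{1491} = \frac{103}{820} + \frac{3107}{1491} = \frac{2701313}{1222620}$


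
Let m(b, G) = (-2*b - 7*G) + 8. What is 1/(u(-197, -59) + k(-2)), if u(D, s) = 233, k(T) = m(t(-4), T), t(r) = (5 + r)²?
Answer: 1/253 ≈ 0.0039526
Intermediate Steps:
m(b, G) = 8 - 7*G - 2*b (m(b, G) = (-7*G - 2*b) + 8 = 8 - 7*G - 2*b)
k(T) = 6 - 7*T (k(T) = 8 - 7*T - 2*(5 - 4)² = 8 - 7*T - 2*1² = 8 - 7*T - 2*1 = 8 - 7*T - 2 = 6 - 7*T)
1/(u(-197, -59) + k(-2)) = 1/(233 + (6 - 7*(-2))) = 1/(233 + (6 + 14)) = 1/(233 + 20) = 1/253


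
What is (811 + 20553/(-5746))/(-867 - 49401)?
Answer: -20993/1306968 ≈ -0.016062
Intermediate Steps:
(811 + 20553/(-5746))/(-867 - 49401) = (811 + 20553*(-1/5746))/(-50268) = (811 - 93/26)*(-1/50268) = (20993/26)*(-1/50268) = -20993/1306968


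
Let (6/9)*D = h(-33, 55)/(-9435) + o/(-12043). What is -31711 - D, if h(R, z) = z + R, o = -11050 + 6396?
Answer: -1201083399857/37875235 ≈ -31712.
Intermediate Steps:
o = -4654
h(R, z) = R + z
D = 21822772/37875235 (D = 3*((-33 + 55)/(-9435) - 4654/(-12043))/2 = 3*(22*(-1/9435) - 4654*(-1/12043))/2 = 3*(-22/9435 + 4654/12043)/2 = (3/2)*(43645544/113625705) = 21822772/37875235 ≈ 0.57618)
-31711 - D = -31711 - 1*21822772/37875235 = -31711 - 21822772/37875235 = -1201083399857/37875235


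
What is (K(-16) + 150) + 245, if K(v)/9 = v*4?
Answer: -181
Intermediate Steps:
K(v) = 36*v (K(v) = 9*(v*4) = 9*(4*v) = 36*v)
(K(-16) + 150) + 245 = (36*(-16) + 150) + 245 = (-576 + 150) + 245 = -426 + 245 = -181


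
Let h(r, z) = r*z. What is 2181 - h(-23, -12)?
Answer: 1905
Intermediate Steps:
2181 - h(-23, -12) = 2181 - (-23)*(-12) = 2181 - 1*276 = 2181 - 276 = 1905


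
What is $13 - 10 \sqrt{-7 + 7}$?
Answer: $13$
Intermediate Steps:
$13 - 10 \sqrt{-7 + 7} = 13 - 10 \sqrt{0} = 13 - 0 = 13 + 0 = 13$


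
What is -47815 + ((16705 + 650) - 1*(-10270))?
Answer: -20190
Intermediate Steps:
-47815 + ((16705 + 650) - 1*(-10270)) = -47815 + (17355 + 10270) = -47815 + 27625 = -20190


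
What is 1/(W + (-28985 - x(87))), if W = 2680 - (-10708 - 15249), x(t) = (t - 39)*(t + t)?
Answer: -1/8700 ≈ -0.00011494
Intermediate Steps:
x(t) = 2*t*(-39 + t) (x(t) = (-39 + t)*(2*t) = 2*t*(-39 + t))
W = 28637 (W = 2680 - 1*(-25957) = 2680 + 25957 = 28637)
1/(W + (-28985 - x(87))) = 1/(28637 + (-28985 - 2*87*(-39 + 87))) = 1/(28637 + (-28985 - 2*87*48)) = 1/(28637 + (-28985 - 1*8352)) = 1/(28637 + (-28985 - 8352)) = 1/(28637 - 37337) = 1/(-8700) = -1/8700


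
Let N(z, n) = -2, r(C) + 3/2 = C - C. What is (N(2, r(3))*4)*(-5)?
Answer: 40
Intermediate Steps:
r(C) = -3/2 (r(C) = -3/2 + (C - C) = -3/2 + 0 = -3/2)
(N(2, r(3))*4)*(-5) = -2*4*(-5) = -8*(-5) = 40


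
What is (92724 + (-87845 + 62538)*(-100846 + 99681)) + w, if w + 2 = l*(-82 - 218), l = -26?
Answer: 29583177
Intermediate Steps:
w = 7798 (w = -2 - 26*(-82 - 218) = -2 - 26*(-300) = -2 + 7800 = 7798)
(92724 + (-87845 + 62538)*(-100846 + 99681)) + w = (92724 + (-87845 + 62538)*(-100846 + 99681)) + 7798 = (92724 - 25307*(-1165)) + 7798 = (92724 + 29482655) + 7798 = 29575379 + 7798 = 29583177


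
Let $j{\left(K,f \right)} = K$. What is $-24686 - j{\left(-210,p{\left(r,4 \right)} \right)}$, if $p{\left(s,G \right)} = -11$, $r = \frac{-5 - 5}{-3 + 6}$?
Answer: $-24476$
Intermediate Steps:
$r = - \frac{10}{3} \approx -3.3333$
$-24686 - j{\left(-210,p{\left(r,4 \right)} \right)} = -24686 - -210 = -24686 + 210 = -24476$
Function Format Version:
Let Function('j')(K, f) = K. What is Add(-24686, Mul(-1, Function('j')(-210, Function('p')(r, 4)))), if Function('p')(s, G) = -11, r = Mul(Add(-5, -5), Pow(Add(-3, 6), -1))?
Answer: -24476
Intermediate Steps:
r = Rational(-10, 3) (r = Mul(-10, Pow(3, -1)) = Mul(-10, Rational(1, 3)) = Rational(-10, 3) ≈ -3.3333)
Add(-24686, Mul(-1, Function('j')(-210, Function('p')(r, 4)))) = Add(-24686, Mul(-1, -210)) = Add(-24686, 210) = -24476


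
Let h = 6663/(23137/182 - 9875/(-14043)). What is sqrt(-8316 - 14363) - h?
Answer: -17029468638/326710141 + I*sqrt(22679) ≈ -52.124 + 150.6*I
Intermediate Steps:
h = 17029468638/326710141 (h = 6663/(23137*(1/182) - 9875*(-1/14043)) = 6663/(23137/182 + 9875/14043) = 6663/(326710141/2555826) = 6663*(2555826/326710141) = 17029468638/326710141 ≈ 52.124)
sqrt(-8316 - 14363) - h = sqrt(-8316 - 14363) - 1*17029468638/326710141 = sqrt(-22679) - 17029468638/326710141 = I*sqrt(22679) - 17029468638/326710141 = -17029468638/326710141 + I*sqrt(22679)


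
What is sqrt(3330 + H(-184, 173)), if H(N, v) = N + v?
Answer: sqrt(3319) ≈ 57.611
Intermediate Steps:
sqrt(3330 + H(-184, 173)) = sqrt(3330 + (-184 + 173)) = sqrt(3330 - 11) = sqrt(3319)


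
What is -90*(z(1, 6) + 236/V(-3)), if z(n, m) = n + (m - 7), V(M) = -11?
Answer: 21240/11 ≈ 1930.9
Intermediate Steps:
z(n, m) = -7 + m + n (z(n, m) = n + (-7 + m) = -7 + m + n)
-90*(z(1, 6) + 236/V(-3)) = -90*((-7 + 6 + 1) + 236/(-11)) = -90*(0 + 236*(-1/11)) = -90*(0 - 236/11) = -90*(-236/11) = 21240/11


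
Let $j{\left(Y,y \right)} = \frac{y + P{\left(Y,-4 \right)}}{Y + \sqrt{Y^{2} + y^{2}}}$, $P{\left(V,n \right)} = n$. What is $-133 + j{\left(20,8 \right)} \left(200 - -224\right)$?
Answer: $-663 + 106 \sqrt{29} \approx -92.172$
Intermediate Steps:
$j{\left(Y,y \right)} = \frac{-4 + y}{Y + \sqrt{Y^{2} + y^{2}}}$ ($j{\left(Y,y \right)} = \frac{y - 4}{Y + \sqrt{Y^{2} + y^{2}}} = \frac{-4 + y}{Y + \sqrt{Y^{2} + y^{2}}}$)
$-133 + j{\left(20,8 \right)} \left(200 - -224\right) = -133 + \frac{-4 + 8}{20 + \sqrt{20^{2} + 8^{2}}} \left(200 - -224\right) = -133 + \frac{1}{20 + \sqrt{400 + 64}} \cdot 4 \left(200 + 224\right) = -133 + \frac{1}{20 + \sqrt{464}} \cdot 4 \cdot 424 = -133 + \frac{1}{20 + 4 \sqrt{29}} \cdot 4 \cdot 424 = -133 + \frac{4}{20 + 4 \sqrt{29}} \cdot 424 = -133 + \frac{1696}{20 + 4 \sqrt{29}}$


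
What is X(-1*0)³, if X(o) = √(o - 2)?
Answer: -2*I*√2 ≈ -2.8284*I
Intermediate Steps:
X(o) = √(-2 + o)
X(-1*0)³ = (√(-2 - 1*0))³ = (√(-2 + 0))³ = (√(-2))³ = (I*√2)³ = -2*I*√2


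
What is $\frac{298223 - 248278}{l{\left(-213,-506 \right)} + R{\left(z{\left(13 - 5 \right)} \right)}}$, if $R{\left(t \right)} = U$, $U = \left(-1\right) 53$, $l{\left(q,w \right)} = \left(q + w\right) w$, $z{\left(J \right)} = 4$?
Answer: $\frac{49945}{363761} \approx 0.1373$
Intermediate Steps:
$l{\left(q,w \right)} = w \left(q + w\right)$
$U = -53$
$R{\left(t \right)} = -53$
$\frac{298223 - 248278}{l{\left(-213,-506 \right)} + R{\left(z{\left(13 - 5 \right)} \right)}} = \frac{298223 - 248278}{- 506 \left(-213 - 506\right) - 53} = \frac{49945}{\left(-506\right) \left(-719\right) - 53} = \frac{49945}{363814 - 53} = \frac{49945}{363761}$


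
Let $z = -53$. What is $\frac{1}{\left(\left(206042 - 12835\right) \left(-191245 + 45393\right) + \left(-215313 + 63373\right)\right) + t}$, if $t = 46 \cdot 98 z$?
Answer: $- \frac{1}{28180018228} \approx -3.5486 \cdot 10^{-11}$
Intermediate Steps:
$t = -238924$ ($t = 46 \cdot 98 \left(-53\right) = 4508 \left(-53\right) = -238924$)
$\frac{1}{\left(\left(206042 - 12835\right) \left(-191245 + 45393\right) + \left(-215313 + 63373\right)\right) + t} = \frac{1}{\left(\left(206042 - 12835\right) \left(-191245 + 45393\right) + \left(-215313 + 63373\right)\right) - 238924} = \frac{1}{\left(193207 \left(-145852\right) - 151940\right) - 238924} = \frac{1}{\left(-28179627364 - 151940\right) - 238924} = \frac{1}{-28179779304 - 238924} = \frac{1}{-28180018228} = - \frac{1}{28180018228}$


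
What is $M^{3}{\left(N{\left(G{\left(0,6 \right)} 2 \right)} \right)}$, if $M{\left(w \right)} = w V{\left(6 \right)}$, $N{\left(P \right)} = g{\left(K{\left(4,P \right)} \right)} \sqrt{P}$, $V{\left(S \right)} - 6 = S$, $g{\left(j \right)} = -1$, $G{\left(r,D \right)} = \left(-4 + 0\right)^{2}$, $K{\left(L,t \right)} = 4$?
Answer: $- 221184 \sqrt{2} \approx -3.128 \cdot 10^{5}$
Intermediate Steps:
$G{\left(r,D \right)} = 16$ ($G{\left(r,D \right)} = \left(-4\right)^{2} = 16$)
$V{\left(S \right)} = 6 + S$
$N{\left(P \right)} = - \sqrt{P}$
$M{\left(w \right)} = 12 w$ ($M{\left(w \right)} = w \left(6 + 6\right) = w 12 = 12 w$)
$M^{3}{\left(N{\left(G{\left(0,6 \right)} 2 \right)} \right)} = \left(12 \left(- \sqrt{16 \cdot 2}\right)\right)^{3} = \left(12 \left(- \sqrt{32}\right)\right)^{3} = \left(12 \left(- 4 \sqrt{2}\right)\right)^{3} = \left(- 48 \sqrt{2}\right)^{3} = - 221184 \sqrt{2}$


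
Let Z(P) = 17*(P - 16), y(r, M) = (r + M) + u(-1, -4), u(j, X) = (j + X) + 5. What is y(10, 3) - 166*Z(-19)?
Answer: 98783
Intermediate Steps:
u(j, X) = 5 + X + j (u(j, X) = (X + j) + 5 = 5 + X + j)
y(r, M) = M + r (y(r, M) = (r + M) + (5 - 4 - 1) = (M + r) + 0 = M + r)
Z(P) = -272 + 17*P (Z(P) = 17*(-16 + P) = -272 + 17*P)
y(10, 3) - 166*Z(-19) = (3 + 10) - 166*(-272 + 17*(-19)) = 13 - 166*(-272 - 323) = 13 - 166*(-595) = 13 + 98770 = 98783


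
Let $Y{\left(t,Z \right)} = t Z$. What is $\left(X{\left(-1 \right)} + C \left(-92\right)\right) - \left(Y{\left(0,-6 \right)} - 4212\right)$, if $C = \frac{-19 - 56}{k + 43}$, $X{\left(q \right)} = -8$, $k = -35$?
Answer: $\frac{10133}{2} \approx 5066.5$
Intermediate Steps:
$C = - \frac{75}{8}$ ($C = \frac{-19 - 56}{-35 + 43} = - \frac{75}{8} \approx -9.375$)
$Y{\left(t,Z \right)} = Z t$
$\left(X{\left(-1 \right)} + C \left(-92\right)\right) - \left(Y{\left(0,-6 \right)} - 4212\right) = \left(-8 - - \frac{1725}{2}\right) - \left(\left(-6\right) 0 - 4212\right) = \left(-8 + \frac{1725}{2}\right) - \left(0 - 4212\right) = \frac{1709}{2} - -4212 = \frac{1709}{2} + 4212 = \frac{10133}{2}$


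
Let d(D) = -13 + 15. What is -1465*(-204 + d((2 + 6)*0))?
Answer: 295930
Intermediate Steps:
d(D) = 2
-1465*(-204 + d((2 + 6)*0)) = -1465*(-204 + 2) = -1465*(-202) = 295930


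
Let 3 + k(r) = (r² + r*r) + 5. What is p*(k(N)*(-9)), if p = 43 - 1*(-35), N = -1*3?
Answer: -14040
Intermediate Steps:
N = -3
p = 78 (p = 43 + 35 = 78)
k(r) = 2 + 2*r² (k(r) = -3 + ((r² + r*r) + 5) = -3 + ((r² + r²) + 5) = -3 + (2*r² + 5) = -3 + (5 + 2*r²) = 2 + 2*r²)
p*(k(N)*(-9)) = 78*((2 + 2*(-3)²)*(-9)) = 78*((2 + 2*9)*(-9)) = 78*((2 + 18)*(-9)) = 78*(20*(-9)) = 78*(-180) = -14040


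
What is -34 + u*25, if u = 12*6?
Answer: 1766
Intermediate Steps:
u = 72
-34 + u*25 = -34 + 72*25 = -34 + 1800 = 1766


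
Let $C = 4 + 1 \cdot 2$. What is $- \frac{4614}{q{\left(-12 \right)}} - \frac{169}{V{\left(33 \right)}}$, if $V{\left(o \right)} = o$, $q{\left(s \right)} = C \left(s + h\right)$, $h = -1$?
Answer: $\frac{23180}{429} \approx 54.033$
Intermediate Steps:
$C = 6$ ($C = 4 + 2 = 6$)
$q{\left(s \right)} = -6 + 6 s$ ($q{\left(s \right)} = 6 \left(s - 1\right) = 6 \left(-1 + s\right) = -6 + 6 s$)
$- \frac{4614}{q{\left(-12 \right)}} - \frac{169}{V{\left(33 \right)}} = - \frac{4614}{-6 + 6 \left(-12\right)} - \frac{169}{33} = - \frac{4614}{-6 - 72} - \frac{169}{33} = - \frac{4614}{-78} - \frac{169}{33} = \left(-4614\right) \left(- \frac{1}{78}\right) - \frac{169}{33} = \frac{769}{13} - \frac{169}{33} = \frac{23180}{429}$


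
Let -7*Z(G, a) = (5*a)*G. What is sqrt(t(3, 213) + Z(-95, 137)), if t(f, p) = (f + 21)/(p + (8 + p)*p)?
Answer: sqrt(28292732634201)/55167 ≈ 96.418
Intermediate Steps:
t(f, p) = (21 + f)/(p + p*(8 + p))
Z(G, a) = -5*G*a/7 (Z(G, a) = -5*a*G/7 = -5*G*a/7)
sqrt(t(3, 213) + Z(-95, 137)) = sqrt((21 + 3)/(213*(9 + 213)) - 5/7*(-95)*137) = sqrt((1/213)*24/222 + 65075/7) = sqrt((1/213)*(1/222)*24 + 65075/7) = sqrt(4/7881 + 65075/7) = sqrt(512856103/55167) = sqrt(28292732634201)/55167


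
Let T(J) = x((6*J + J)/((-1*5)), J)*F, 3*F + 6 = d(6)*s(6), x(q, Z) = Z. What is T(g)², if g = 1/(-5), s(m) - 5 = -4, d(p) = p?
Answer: 0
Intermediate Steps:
s(m) = 1 (s(m) = 5 - 4 = 1)
F = 0 (F = -2 + (6*1)/3 = -2 + (⅓)*6 = -2 + 2 = 0)
g = -⅕ ≈ -0.20000
T(J) = 0 (T(J) = J*0 = 0)
T(g)² = 0² = 0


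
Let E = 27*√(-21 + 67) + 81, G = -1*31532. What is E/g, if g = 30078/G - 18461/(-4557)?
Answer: 5819498622/222523403 + 1939832874*√46/222523403 ≈ 85.277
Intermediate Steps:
G = -31532
g = 222523403/71845662 (g = 30078/(-31532) - 18461/(-4557) = 30078*(-1/31532) - 18461*(-1/4557) = -15039/15766 + 18461/4557 = 222523403/71845662 ≈ 3.0972)
E = 81 + 27*√46 (E = 27*√46 + 81 = 81 + 27*√46 ≈ 264.12)
E/g = (81 + 27*√46)/(222523403/71845662) = (81 + 27*√46)*(71845662/222523403) = 5819498622/222523403 + 1939832874*√46/222523403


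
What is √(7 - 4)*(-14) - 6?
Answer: -6 - 14*√3 ≈ -30.249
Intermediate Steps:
√(7 - 4)*(-14) - 6 = √3*(-14) - 6 = -14*√3 - 6 = -6 - 14*√3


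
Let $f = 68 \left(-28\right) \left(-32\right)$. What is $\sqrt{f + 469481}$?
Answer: $\sqrt{530409} \approx 728.29$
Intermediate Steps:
$f = 60928$ ($f = \left(-1904\right) \left(-32\right) = 60928$)
$\sqrt{f + 469481} = \sqrt{60928 + 469481} = \sqrt{530409}$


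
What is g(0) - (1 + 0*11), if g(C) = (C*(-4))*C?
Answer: -1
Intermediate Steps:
g(C) = -4*C**2 (g(C) = (-4*C)*C = -4*C**2)
g(0) - (1 + 0*11) = -4*0**2 - (1 + 0*11) = -4*0 - (1 + 0) = 0 - 1*1 = 0 - 1 = -1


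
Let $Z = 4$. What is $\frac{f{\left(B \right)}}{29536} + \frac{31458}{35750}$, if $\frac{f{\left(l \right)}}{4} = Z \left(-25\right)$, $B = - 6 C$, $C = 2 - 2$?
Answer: $\frac{2199143}{2538250} \approx 0.8664$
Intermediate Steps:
$C = 0$ ($C = 2 - 2 = 0$)
$B = 0$ ($B = \left(-6\right) 0 = 0$)
$f{\left(l \right)} = -400$ ($f{\left(l \right)} = 4 \cdot 4 \left(-25\right) = 4 \left(-100\right) = -400$)
$\frac{f{\left(B \right)}}{29536} + \frac{31458}{35750} = - \frac{400}{29536} + \frac{31458}{35750} = \left(-400\right) \frac{1}{29536} + 31458 \cdot \frac{1}{35750} = - \frac{25}{1846} + \frac{15729}{17875} = \frac{2199143}{2538250}$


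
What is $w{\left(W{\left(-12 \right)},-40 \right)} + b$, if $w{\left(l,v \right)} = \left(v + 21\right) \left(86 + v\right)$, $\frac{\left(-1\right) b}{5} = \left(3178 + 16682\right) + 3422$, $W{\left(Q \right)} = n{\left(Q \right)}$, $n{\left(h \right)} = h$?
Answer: $-117284$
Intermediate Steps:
$W{\left(Q \right)} = Q$
$b = -116410$ ($b = - 5 \left(\left(3178 + 16682\right) + 3422\right) = - 5 \left(19860 + 3422\right) = \left(-5\right) 23282 = -116410$)
$w{\left(l,v \right)} = \left(21 + v\right) \left(86 + v\right)$
$w{\left(W{\left(-12 \right)},-40 \right)} + b = \left(1806 + \left(-40\right)^{2} + 107 \left(-40\right)\right) - 116410 = \left(1806 + 1600 - 4280\right) - 116410 = -874 - 116410 = -117284$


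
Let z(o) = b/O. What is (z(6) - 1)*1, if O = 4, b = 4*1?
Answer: 0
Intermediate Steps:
b = 4
z(o) = 1 (z(o) = 4/4 = 4*(1/4) = 1)
(z(6) - 1)*1 = (1 - 1)*1 = 0*1 = 0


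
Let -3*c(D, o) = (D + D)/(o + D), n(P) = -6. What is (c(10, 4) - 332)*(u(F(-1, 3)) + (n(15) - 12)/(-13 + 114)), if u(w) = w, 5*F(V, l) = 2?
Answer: -111712/1515 ≈ -73.737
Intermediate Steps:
F(V, l) = 2/5 (F(V, l) = (1/5)*2 = 2/5)
c(D, o) = -2*D/(3*(D + o)) (c(D, o) = -(D + D)/(3*(o + D)) = -2*D/(3*(D + o)))
(c(10, 4) - 332)*(u(F(-1, 3)) + (n(15) - 12)/(-13 + 114)) = (-2*10/(3*10 + 3*4) - 332)*(2/5 + (-6 - 12)/(-13 + 114)) = (-2*10/(30 + 12) - 332)*(2/5 - 18/101) = (-2*10/42 - 332)*(2/5 - 18*1/101) = (-2*10*1/42 - 332)*(2/5 - 18/101) = (-10/21 - 332)*(112/505) = -6982/21*112/505 = -111712/1515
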